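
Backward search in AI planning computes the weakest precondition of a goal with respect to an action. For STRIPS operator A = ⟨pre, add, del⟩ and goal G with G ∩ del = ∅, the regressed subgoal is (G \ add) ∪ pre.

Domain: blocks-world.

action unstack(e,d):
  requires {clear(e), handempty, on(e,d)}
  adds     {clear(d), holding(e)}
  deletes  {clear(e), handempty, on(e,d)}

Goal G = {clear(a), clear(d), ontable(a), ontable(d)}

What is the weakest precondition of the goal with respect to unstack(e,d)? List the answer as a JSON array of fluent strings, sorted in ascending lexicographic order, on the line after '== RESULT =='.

Compute (G \ add) ∪ pre:
  G ∩ del = {}  (empty — regression defined)
  G \ add = {clear(a), clear(d), ontable(a), ontable(d)} \ {clear(d), holding(e)} = {clear(a), ontable(a), ontable(d)}
  ∪ pre   = {clear(a), ontable(a), ontable(d)} ∪ {clear(e), handempty, on(e,d)}
          = {clear(a), clear(e), handempty, on(e,d), ontable(a), ontable(d)}

== RESULT ==
["clear(a)", "clear(e)", "handempty", "on(e,d)", "ontable(a)", "ontable(d)"]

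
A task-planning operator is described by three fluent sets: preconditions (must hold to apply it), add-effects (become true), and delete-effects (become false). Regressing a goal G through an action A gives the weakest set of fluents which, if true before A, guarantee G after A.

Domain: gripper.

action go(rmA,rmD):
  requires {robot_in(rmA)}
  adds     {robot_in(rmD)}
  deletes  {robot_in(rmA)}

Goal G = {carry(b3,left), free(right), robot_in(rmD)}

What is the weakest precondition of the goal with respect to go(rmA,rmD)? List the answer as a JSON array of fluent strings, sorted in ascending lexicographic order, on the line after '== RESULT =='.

Compute (G \ add) ∪ pre:
  G ∩ del = {}  (empty — regression defined)
  G \ add = {carry(b3,left), free(right), robot_in(rmD)} \ {robot_in(rmD)} = {carry(b3,left), free(right)}
  ∪ pre   = {carry(b3,left), free(right)} ∪ {robot_in(rmA)}
          = {carry(b3,left), free(right), robot_in(rmA)}

== RESULT ==
["carry(b3,left)", "free(right)", "robot_in(rmA)"]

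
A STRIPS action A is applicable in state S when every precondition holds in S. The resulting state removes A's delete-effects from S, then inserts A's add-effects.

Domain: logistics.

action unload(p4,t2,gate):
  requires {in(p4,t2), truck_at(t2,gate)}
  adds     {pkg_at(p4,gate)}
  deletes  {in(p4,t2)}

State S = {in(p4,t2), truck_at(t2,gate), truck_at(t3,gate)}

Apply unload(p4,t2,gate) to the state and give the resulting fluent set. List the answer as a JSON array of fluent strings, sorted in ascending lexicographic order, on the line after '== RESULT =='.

Compute (S \ del) ∪ add:
  pre ⊆ S: {in(p4,t2), truck_at(t2,gate)} ⊆ S  — applicable
  S \ del = {truck_at(t2,gate), truck_at(t3,gate)}
  ∪ add   = {pkg_at(p4,gate), truck_at(t2,gate), truck_at(t3,gate)}

== RESULT ==
["pkg_at(p4,gate)", "truck_at(t2,gate)", "truck_at(t3,gate)"]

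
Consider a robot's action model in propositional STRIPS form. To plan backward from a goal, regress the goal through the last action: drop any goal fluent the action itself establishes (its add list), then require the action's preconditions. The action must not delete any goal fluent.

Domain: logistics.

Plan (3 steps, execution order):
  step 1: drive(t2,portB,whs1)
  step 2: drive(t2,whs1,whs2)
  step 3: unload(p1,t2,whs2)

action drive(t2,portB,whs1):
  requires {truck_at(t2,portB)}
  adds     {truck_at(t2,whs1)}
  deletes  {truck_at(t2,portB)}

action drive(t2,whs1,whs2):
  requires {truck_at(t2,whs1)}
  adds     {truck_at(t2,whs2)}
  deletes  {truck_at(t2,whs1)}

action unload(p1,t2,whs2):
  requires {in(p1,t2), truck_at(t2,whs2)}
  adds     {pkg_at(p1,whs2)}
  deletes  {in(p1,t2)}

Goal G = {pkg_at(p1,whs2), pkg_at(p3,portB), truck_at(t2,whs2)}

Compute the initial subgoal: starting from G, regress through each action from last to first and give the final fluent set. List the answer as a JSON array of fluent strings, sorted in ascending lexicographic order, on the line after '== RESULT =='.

Work backward from the goal:
  through step 3 (unload(p1,t2,whs2)): drop {pkg_at(p1,whs2)}, keep {pkg_at(p3,portB), truck_at(t2,whs2)}, require {in(p1,t2), truck_at(t2,whs2)}
    → {in(p1,t2), pkg_at(p3,portB), truck_at(t2,whs2)}
  through step 2 (drive(t2,whs1,whs2)): drop {truck_at(t2,whs2)}, keep {in(p1,t2), pkg_at(p3,portB)}, require {truck_at(t2,whs1)}
    → {in(p1,t2), pkg_at(p3,portB), truck_at(t2,whs1)}
  through step 1 (drive(t2,portB,whs1)): drop {truck_at(t2,whs1)}, keep {in(p1,t2), pkg_at(p3,portB)}, require {truck_at(t2,portB)}
    → {in(p1,t2), pkg_at(p3,portB), truck_at(t2,portB)}

== RESULT ==
["in(p1,t2)", "pkg_at(p3,portB)", "truck_at(t2,portB)"]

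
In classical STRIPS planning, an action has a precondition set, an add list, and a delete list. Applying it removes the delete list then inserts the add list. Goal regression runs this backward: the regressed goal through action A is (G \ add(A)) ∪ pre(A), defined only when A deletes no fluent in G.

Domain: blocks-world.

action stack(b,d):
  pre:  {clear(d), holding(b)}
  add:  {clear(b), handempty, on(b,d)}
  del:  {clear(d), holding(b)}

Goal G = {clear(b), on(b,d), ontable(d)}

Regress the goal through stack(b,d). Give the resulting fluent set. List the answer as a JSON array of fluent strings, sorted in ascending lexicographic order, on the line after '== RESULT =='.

Regress:
  G ∩ del = {}  (empty — regression defined)
  G \ add = {clear(b), on(b,d), ontable(d)} \ {clear(b), handempty, on(b,d)} = {ontable(d)}
  ∪ pre   = {ontable(d)} ∪ {clear(d), holding(b)}
          = {clear(d), holding(b), ontable(d)}

== RESULT ==
["clear(d)", "holding(b)", "ontable(d)"]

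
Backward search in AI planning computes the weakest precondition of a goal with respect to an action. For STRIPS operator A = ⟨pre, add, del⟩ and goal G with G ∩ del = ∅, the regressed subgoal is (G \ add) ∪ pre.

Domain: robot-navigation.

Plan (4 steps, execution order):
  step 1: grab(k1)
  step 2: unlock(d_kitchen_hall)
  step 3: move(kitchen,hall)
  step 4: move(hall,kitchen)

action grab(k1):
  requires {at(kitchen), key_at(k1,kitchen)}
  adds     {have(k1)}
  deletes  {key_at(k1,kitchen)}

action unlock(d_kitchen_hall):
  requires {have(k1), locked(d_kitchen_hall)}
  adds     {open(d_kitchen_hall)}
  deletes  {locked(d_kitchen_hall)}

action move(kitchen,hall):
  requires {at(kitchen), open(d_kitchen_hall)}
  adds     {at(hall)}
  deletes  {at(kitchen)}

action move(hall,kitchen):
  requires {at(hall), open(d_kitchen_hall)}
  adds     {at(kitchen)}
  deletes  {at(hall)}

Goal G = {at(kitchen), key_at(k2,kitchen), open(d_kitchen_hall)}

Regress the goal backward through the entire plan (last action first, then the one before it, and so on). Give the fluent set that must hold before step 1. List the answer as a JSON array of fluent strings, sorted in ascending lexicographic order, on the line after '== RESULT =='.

Regress step by step:
  through step 4 (move(hall,kitchen)): drop {at(kitchen)}, keep {key_at(k2,kitchen), open(d_kitchen_hall)}, require {at(hall), open(d_kitchen_hall)}
    → {at(hall), key_at(k2,kitchen), open(d_kitchen_hall)}
  through step 3 (move(kitchen,hall)): drop {at(hall)}, keep {key_at(k2,kitchen), open(d_kitchen_hall)}, require {at(kitchen), open(d_kitchen_hall)}
    → {at(kitchen), key_at(k2,kitchen), open(d_kitchen_hall)}
  through step 2 (unlock(d_kitchen_hall)): drop {open(d_kitchen_hall)}, keep {at(kitchen), key_at(k2,kitchen)}, require {have(k1), locked(d_kitchen_hall)}
    → {at(kitchen), have(k1), key_at(k2,kitchen), locked(d_kitchen_hall)}
  through step 1 (grab(k1)): drop {have(k1)}, keep {at(kitchen), key_at(k2,kitchen), locked(d_kitchen_hall)}, require {at(kitchen), key_at(k1,kitchen)}
    → {at(kitchen), key_at(k1,kitchen), key_at(k2,kitchen), locked(d_kitchen_hall)}

== RESULT ==
["at(kitchen)", "key_at(k1,kitchen)", "key_at(k2,kitchen)", "locked(d_kitchen_hall)"]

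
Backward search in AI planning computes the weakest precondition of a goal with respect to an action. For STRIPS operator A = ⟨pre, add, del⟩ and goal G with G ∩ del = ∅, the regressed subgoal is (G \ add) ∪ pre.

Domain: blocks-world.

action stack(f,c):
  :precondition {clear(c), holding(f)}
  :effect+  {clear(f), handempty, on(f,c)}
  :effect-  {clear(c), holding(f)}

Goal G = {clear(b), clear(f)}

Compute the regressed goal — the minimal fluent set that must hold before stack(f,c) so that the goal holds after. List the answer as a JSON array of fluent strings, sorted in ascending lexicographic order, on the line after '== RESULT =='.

Compute (G \ add) ∪ pre:
  G ∩ del = {}  (empty — regression defined)
  G \ add = {clear(b), clear(f)} \ {clear(f), handempty, on(f,c)} = {clear(b)}
  ∪ pre   = {clear(b)} ∪ {clear(c), holding(f)}
          = {clear(b), clear(c), holding(f)}

== RESULT ==
["clear(b)", "clear(c)", "holding(f)"]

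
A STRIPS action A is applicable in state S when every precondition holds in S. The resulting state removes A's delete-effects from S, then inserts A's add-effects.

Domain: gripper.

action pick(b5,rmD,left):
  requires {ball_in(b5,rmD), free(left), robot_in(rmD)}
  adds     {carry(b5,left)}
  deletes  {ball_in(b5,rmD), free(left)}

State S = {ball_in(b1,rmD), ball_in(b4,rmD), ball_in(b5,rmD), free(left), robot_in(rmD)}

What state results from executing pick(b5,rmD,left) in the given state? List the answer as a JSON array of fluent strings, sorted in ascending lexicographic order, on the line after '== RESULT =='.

Progress:
  pre ⊆ S: {ball_in(b5,rmD), free(left), robot_in(rmD)} ⊆ S  — applicable
  S \ del = {ball_in(b1,rmD), ball_in(b4,rmD), robot_in(rmD)}
  ∪ add   = {ball_in(b1,rmD), ball_in(b4,rmD), carry(b5,left), robot_in(rmD)}

== RESULT ==
["ball_in(b1,rmD)", "ball_in(b4,rmD)", "carry(b5,left)", "robot_in(rmD)"]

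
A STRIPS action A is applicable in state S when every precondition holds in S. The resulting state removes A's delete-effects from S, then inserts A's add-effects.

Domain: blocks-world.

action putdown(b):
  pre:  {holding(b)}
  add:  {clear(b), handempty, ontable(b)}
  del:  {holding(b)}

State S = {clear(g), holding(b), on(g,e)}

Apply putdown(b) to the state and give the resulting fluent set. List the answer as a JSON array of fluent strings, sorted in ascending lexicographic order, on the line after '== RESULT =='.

Compute (S \ del) ∪ add:
  pre ⊆ S: {holding(b)} ⊆ S  — applicable
  S \ del = {clear(g), on(g,e)}
  ∪ add   = {clear(b), clear(g), handempty, on(g,e), ontable(b)}

== RESULT ==
["clear(b)", "clear(g)", "handempty", "on(g,e)", "ontable(b)"]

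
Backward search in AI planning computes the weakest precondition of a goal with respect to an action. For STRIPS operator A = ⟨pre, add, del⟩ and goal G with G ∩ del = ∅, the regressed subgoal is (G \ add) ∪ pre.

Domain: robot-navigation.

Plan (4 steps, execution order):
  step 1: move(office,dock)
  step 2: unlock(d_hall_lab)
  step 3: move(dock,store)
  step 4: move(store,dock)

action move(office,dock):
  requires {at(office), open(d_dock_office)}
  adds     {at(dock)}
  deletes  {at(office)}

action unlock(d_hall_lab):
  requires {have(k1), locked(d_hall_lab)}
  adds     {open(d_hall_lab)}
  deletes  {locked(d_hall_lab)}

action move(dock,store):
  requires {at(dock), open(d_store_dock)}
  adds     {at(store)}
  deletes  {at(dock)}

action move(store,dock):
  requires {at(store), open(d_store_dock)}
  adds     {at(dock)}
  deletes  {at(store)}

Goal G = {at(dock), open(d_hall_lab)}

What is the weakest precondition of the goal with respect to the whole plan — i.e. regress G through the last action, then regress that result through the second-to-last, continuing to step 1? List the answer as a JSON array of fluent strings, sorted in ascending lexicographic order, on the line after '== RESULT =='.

Regress step by step:
  through step 4 (move(store,dock)): drop {at(dock)}, keep {open(d_hall_lab)}, require {at(store), open(d_store_dock)}
    → {at(store), open(d_hall_lab), open(d_store_dock)}
  through step 3 (move(dock,store)): drop {at(store)}, keep {open(d_hall_lab), open(d_store_dock)}, require {at(dock), open(d_store_dock)}
    → {at(dock), open(d_hall_lab), open(d_store_dock)}
  through step 2 (unlock(d_hall_lab)): drop {open(d_hall_lab)}, keep {at(dock), open(d_store_dock)}, require {have(k1), locked(d_hall_lab)}
    → {at(dock), have(k1), locked(d_hall_lab), open(d_store_dock)}
  through step 1 (move(office,dock)): drop {at(dock)}, keep {have(k1), locked(d_hall_lab), open(d_store_dock)}, require {at(office), open(d_dock_office)}
    → {at(office), have(k1), locked(d_hall_lab), open(d_dock_office), open(d_store_dock)}

== RESULT ==
["at(office)", "have(k1)", "locked(d_hall_lab)", "open(d_dock_office)", "open(d_store_dock)"]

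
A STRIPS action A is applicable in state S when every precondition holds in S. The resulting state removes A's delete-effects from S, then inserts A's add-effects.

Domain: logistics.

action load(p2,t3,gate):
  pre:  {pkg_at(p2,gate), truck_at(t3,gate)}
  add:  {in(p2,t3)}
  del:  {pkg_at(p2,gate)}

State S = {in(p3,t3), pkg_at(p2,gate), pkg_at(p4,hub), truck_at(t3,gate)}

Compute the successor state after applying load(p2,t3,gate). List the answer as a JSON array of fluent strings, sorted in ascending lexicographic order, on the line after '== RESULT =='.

Compute (S \ del) ∪ add:
  pre ⊆ S: {pkg_at(p2,gate), truck_at(t3,gate)} ⊆ S  — applicable
  S \ del = {in(p3,t3), pkg_at(p4,hub), truck_at(t3,gate)}
  ∪ add   = {in(p2,t3), in(p3,t3), pkg_at(p4,hub), truck_at(t3,gate)}

== RESULT ==
["in(p2,t3)", "in(p3,t3)", "pkg_at(p4,hub)", "truck_at(t3,gate)"]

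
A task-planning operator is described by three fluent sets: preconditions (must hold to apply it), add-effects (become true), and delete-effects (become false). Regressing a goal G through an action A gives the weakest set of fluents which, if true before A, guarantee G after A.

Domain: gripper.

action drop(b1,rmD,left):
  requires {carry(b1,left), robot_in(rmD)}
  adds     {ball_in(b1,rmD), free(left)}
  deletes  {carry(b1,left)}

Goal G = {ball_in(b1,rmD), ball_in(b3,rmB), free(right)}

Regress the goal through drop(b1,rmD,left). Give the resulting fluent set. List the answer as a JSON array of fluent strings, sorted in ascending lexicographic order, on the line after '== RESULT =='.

Regress:
  G ∩ del = {}  (empty — regression defined)
  G \ add = {ball_in(b1,rmD), ball_in(b3,rmB), free(right)} \ {ball_in(b1,rmD), free(left)} = {ball_in(b3,rmB), free(right)}
  ∪ pre   = {ball_in(b3,rmB), free(right)} ∪ {carry(b1,left), robot_in(rmD)}
          = {ball_in(b3,rmB), carry(b1,left), free(right), robot_in(rmD)}

== RESULT ==
["ball_in(b3,rmB)", "carry(b1,left)", "free(right)", "robot_in(rmD)"]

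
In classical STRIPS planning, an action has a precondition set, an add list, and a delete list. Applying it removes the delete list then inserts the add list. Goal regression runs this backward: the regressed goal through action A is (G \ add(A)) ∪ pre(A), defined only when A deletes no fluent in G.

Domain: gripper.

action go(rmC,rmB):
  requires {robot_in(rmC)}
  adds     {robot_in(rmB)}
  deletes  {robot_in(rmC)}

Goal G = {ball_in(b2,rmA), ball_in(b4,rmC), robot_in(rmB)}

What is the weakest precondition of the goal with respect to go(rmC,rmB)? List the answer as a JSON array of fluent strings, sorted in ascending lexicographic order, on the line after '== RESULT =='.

Regress:
  G ∩ del = {}  (empty — regression defined)
  G \ add = {ball_in(b2,rmA), ball_in(b4,rmC), robot_in(rmB)} \ {robot_in(rmB)} = {ball_in(b2,rmA), ball_in(b4,rmC)}
  ∪ pre   = {ball_in(b2,rmA), ball_in(b4,rmC)} ∪ {robot_in(rmC)}
          = {ball_in(b2,rmA), ball_in(b4,rmC), robot_in(rmC)}

== RESULT ==
["ball_in(b2,rmA)", "ball_in(b4,rmC)", "robot_in(rmC)"]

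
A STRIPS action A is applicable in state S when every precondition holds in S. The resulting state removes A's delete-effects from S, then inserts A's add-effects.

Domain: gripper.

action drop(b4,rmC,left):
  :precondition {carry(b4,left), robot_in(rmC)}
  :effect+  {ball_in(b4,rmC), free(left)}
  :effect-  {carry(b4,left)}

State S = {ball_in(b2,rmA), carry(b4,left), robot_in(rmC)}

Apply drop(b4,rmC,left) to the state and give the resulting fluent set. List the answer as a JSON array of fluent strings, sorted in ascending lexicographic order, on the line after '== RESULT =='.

Progress:
  pre ⊆ S: {carry(b4,left), robot_in(rmC)} ⊆ S  — applicable
  S \ del = {ball_in(b2,rmA), robot_in(rmC)}
  ∪ add   = {ball_in(b2,rmA), ball_in(b4,rmC), free(left), robot_in(rmC)}

== RESULT ==
["ball_in(b2,rmA)", "ball_in(b4,rmC)", "free(left)", "robot_in(rmC)"]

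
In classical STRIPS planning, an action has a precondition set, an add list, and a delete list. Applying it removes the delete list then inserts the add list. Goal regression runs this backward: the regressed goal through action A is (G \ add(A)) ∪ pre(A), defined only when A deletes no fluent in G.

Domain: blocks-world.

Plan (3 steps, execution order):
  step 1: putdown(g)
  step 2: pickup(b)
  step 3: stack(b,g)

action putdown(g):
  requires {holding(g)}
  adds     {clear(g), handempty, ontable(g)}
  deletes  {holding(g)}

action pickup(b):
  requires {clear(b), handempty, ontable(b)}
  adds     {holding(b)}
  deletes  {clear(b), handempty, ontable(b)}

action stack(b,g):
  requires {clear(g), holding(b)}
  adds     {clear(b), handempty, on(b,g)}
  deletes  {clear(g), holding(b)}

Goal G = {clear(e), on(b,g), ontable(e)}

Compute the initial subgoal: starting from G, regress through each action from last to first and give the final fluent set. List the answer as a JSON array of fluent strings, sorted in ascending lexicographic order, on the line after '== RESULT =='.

Work backward from the goal:
  through step 3 (stack(b,g)): drop {on(b,g)}, keep {clear(e), ontable(e)}, require {clear(g), holding(b)}
    → {clear(e), clear(g), holding(b), ontable(e)}
  through step 2 (pickup(b)): drop {holding(b)}, keep {clear(e), clear(g), ontable(e)}, require {clear(b), handempty, ontable(b)}
    → {clear(b), clear(e), clear(g), handempty, ontable(b), ontable(e)}
  through step 1 (putdown(g)): drop {clear(g), handempty}, keep {clear(b), clear(e), ontable(b), ontable(e)}, require {holding(g)}
    → {clear(b), clear(e), holding(g), ontable(b), ontable(e)}

== RESULT ==
["clear(b)", "clear(e)", "holding(g)", "ontable(b)", "ontable(e)"]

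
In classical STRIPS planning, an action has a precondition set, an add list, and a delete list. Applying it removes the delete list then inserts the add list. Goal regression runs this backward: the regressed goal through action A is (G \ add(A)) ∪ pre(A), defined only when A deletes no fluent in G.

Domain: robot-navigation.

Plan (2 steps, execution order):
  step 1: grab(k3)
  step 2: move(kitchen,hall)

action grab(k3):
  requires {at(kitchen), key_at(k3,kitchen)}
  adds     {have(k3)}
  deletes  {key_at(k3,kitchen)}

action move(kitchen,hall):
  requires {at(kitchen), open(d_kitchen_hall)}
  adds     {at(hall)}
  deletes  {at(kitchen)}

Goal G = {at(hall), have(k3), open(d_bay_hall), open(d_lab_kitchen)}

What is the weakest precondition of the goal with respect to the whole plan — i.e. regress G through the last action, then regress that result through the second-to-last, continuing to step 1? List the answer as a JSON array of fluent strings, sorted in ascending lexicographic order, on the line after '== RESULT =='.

Regress step by step:
  through step 2 (move(kitchen,hall)): drop {at(hall)}, keep {have(k3), open(d_bay_hall), open(d_lab_kitchen)}, require {at(kitchen), open(d_kitchen_hall)}
    → {at(kitchen), have(k3), open(d_bay_hall), open(d_kitchen_hall), open(d_lab_kitchen)}
  through step 1 (grab(k3)): drop {have(k3)}, keep {at(kitchen), open(d_bay_hall), open(d_kitchen_hall), open(d_lab_kitchen)}, require {at(kitchen), key_at(k3,kitchen)}
    → {at(kitchen), key_at(k3,kitchen), open(d_bay_hall), open(d_kitchen_hall), open(d_lab_kitchen)}

== RESULT ==
["at(kitchen)", "key_at(k3,kitchen)", "open(d_bay_hall)", "open(d_kitchen_hall)", "open(d_lab_kitchen)"]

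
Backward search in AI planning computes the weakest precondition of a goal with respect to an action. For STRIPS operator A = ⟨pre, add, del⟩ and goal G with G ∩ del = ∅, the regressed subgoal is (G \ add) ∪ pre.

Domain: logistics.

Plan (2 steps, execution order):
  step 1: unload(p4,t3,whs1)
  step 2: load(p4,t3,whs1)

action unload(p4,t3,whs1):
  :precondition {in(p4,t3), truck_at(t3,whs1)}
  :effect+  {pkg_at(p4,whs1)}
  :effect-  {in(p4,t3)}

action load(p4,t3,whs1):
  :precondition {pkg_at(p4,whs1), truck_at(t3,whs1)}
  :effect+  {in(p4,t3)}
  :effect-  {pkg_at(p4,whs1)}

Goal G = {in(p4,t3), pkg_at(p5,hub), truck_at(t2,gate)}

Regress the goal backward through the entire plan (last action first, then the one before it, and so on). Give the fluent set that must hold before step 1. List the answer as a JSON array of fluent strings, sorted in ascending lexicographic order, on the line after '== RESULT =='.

Regress step by step:
  through step 2 (load(p4,t3,whs1)): drop {in(p4,t3)}, keep {pkg_at(p5,hub), truck_at(t2,gate)}, require {pkg_at(p4,whs1), truck_at(t3,whs1)}
    → {pkg_at(p4,whs1), pkg_at(p5,hub), truck_at(t2,gate), truck_at(t3,whs1)}
  through step 1 (unload(p4,t3,whs1)): drop {pkg_at(p4,whs1)}, keep {pkg_at(p5,hub), truck_at(t2,gate), truck_at(t3,whs1)}, require {in(p4,t3), truck_at(t3,whs1)}
    → {in(p4,t3), pkg_at(p5,hub), truck_at(t2,gate), truck_at(t3,whs1)}

== RESULT ==
["in(p4,t3)", "pkg_at(p5,hub)", "truck_at(t2,gate)", "truck_at(t3,whs1)"]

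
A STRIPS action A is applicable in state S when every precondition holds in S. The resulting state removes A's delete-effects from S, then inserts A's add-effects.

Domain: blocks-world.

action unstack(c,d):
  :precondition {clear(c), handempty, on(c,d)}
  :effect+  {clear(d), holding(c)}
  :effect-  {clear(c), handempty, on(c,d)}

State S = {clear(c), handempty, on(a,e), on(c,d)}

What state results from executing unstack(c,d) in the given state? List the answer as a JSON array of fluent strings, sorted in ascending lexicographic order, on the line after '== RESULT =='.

Compute (S \ del) ∪ add:
  pre ⊆ S: {clear(c), handempty, on(c,d)} ⊆ S  — applicable
  S \ del = {on(a,e)}
  ∪ add   = {clear(d), holding(c), on(a,e)}

== RESULT ==
["clear(d)", "holding(c)", "on(a,e)"]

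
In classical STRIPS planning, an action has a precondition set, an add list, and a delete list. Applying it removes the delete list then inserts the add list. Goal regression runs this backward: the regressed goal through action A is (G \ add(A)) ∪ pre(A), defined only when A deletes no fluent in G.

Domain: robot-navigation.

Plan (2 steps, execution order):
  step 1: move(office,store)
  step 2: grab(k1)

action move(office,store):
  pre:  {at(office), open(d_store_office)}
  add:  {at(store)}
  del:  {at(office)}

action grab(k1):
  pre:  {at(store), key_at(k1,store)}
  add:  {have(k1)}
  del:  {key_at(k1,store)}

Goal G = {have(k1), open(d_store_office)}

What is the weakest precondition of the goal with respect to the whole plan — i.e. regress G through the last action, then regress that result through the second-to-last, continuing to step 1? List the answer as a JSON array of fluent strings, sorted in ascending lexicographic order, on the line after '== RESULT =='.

Work backward from the goal:
  through step 2 (grab(k1)): drop {have(k1)}, keep {open(d_store_office)}, require {at(store), key_at(k1,store)}
    → {at(store), key_at(k1,store), open(d_store_office)}
  through step 1 (move(office,store)): drop {at(store)}, keep {key_at(k1,store), open(d_store_office)}, require {at(office), open(d_store_office)}
    → {at(office), key_at(k1,store), open(d_store_office)}

== RESULT ==
["at(office)", "key_at(k1,store)", "open(d_store_office)"]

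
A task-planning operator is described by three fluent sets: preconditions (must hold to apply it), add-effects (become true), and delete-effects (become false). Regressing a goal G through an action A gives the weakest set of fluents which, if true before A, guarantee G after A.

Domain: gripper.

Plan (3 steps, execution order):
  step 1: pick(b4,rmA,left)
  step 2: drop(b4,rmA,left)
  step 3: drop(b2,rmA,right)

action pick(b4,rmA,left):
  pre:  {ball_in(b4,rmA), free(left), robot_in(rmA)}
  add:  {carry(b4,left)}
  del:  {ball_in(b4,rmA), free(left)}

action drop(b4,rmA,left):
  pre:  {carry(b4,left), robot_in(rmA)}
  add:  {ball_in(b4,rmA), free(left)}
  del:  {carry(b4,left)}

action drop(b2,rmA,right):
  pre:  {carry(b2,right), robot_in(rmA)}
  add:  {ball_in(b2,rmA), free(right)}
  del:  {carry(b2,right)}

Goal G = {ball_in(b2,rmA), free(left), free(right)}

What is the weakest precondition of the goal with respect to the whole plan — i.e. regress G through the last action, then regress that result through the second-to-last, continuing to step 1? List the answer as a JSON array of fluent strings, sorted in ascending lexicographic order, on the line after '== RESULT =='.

Regress step by step:
  through step 3 (drop(b2,rmA,right)): drop {ball_in(b2,rmA), free(right)}, keep {free(left)}, require {carry(b2,right), robot_in(rmA)}
    → {carry(b2,right), free(left), robot_in(rmA)}
  through step 2 (drop(b4,rmA,left)): drop {free(left)}, keep {carry(b2,right), robot_in(rmA)}, require {carry(b4,left), robot_in(rmA)}
    → {carry(b2,right), carry(b4,left), robot_in(rmA)}
  through step 1 (pick(b4,rmA,left)): drop {carry(b4,left)}, keep {carry(b2,right), robot_in(rmA)}, require {ball_in(b4,rmA), free(left), robot_in(rmA)}
    → {ball_in(b4,rmA), carry(b2,right), free(left), robot_in(rmA)}

== RESULT ==
["ball_in(b4,rmA)", "carry(b2,right)", "free(left)", "robot_in(rmA)"]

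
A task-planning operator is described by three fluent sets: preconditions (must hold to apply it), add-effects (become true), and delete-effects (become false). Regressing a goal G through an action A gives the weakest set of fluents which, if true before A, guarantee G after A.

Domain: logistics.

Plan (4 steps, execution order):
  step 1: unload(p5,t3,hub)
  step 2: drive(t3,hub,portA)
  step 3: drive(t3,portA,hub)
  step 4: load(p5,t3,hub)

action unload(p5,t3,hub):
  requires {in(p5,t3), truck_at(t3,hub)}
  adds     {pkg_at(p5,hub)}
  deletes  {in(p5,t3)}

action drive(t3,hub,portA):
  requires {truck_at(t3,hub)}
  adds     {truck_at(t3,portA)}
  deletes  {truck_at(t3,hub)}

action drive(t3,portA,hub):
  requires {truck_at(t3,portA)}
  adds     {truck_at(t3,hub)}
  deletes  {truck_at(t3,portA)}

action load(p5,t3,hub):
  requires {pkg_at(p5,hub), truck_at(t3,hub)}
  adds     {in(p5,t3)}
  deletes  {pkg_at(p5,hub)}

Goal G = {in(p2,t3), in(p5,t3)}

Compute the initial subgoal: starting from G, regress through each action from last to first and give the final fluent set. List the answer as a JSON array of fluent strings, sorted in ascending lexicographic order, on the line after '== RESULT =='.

Regress step by step:
  through step 4 (load(p5,t3,hub)): drop {in(p5,t3)}, keep {in(p2,t3)}, require {pkg_at(p5,hub), truck_at(t3,hub)}
    → {in(p2,t3), pkg_at(p5,hub), truck_at(t3,hub)}
  through step 3 (drive(t3,portA,hub)): drop {truck_at(t3,hub)}, keep {in(p2,t3), pkg_at(p5,hub)}, require {truck_at(t3,portA)}
    → {in(p2,t3), pkg_at(p5,hub), truck_at(t3,portA)}
  through step 2 (drive(t3,hub,portA)): drop {truck_at(t3,portA)}, keep {in(p2,t3), pkg_at(p5,hub)}, require {truck_at(t3,hub)}
    → {in(p2,t3), pkg_at(p5,hub), truck_at(t3,hub)}
  through step 1 (unload(p5,t3,hub)): drop {pkg_at(p5,hub)}, keep {in(p2,t3), truck_at(t3,hub)}, require {in(p5,t3), truck_at(t3,hub)}
    → {in(p2,t3), in(p5,t3), truck_at(t3,hub)}

== RESULT ==
["in(p2,t3)", "in(p5,t3)", "truck_at(t3,hub)"]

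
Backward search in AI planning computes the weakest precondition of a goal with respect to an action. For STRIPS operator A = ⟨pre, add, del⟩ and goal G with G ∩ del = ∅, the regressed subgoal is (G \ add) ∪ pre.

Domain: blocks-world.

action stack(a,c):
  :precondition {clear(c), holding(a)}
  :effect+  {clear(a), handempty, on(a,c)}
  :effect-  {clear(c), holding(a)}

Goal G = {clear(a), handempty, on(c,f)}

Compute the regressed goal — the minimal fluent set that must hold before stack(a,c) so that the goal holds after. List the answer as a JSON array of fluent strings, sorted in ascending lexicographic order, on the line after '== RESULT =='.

Regress:
  G ∩ del = {}  (empty — regression defined)
  G \ add = {clear(a), handempty, on(c,f)} \ {clear(a), handempty, on(a,c)} = {on(c,f)}
  ∪ pre   = {on(c,f)} ∪ {clear(c), holding(a)}
          = {clear(c), holding(a), on(c,f)}

== RESULT ==
["clear(c)", "holding(a)", "on(c,f)"]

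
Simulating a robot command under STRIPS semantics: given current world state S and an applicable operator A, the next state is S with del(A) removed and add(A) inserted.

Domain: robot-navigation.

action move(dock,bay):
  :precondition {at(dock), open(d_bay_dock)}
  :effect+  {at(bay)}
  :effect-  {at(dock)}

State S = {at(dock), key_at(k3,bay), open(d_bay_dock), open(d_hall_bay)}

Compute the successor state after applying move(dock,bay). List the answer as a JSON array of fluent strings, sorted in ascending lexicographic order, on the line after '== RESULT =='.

Compute (S \ del) ∪ add:
  pre ⊆ S: {at(dock), open(d_bay_dock)} ⊆ S  — applicable
  S \ del = {key_at(k3,bay), open(d_bay_dock), open(d_hall_bay)}
  ∪ add   = {at(bay), key_at(k3,bay), open(d_bay_dock), open(d_hall_bay)}

== RESULT ==
["at(bay)", "key_at(k3,bay)", "open(d_bay_dock)", "open(d_hall_bay)"]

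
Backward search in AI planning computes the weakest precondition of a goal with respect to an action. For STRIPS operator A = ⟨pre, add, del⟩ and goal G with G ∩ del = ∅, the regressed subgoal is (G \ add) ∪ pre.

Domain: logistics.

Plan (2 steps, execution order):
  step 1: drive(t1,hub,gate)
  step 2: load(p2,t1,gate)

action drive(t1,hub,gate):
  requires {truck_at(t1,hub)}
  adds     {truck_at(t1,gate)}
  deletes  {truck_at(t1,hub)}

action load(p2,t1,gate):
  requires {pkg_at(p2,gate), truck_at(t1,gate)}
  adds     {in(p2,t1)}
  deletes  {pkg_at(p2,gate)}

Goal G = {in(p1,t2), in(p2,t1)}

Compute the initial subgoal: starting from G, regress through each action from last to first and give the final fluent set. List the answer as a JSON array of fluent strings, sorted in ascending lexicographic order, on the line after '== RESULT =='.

Work backward from the goal:
  through step 2 (load(p2,t1,gate)): drop {in(p2,t1)}, keep {in(p1,t2)}, require {pkg_at(p2,gate), truck_at(t1,gate)}
    → {in(p1,t2), pkg_at(p2,gate), truck_at(t1,gate)}
  through step 1 (drive(t1,hub,gate)): drop {truck_at(t1,gate)}, keep {in(p1,t2), pkg_at(p2,gate)}, require {truck_at(t1,hub)}
    → {in(p1,t2), pkg_at(p2,gate), truck_at(t1,hub)}

== RESULT ==
["in(p1,t2)", "pkg_at(p2,gate)", "truck_at(t1,hub)"]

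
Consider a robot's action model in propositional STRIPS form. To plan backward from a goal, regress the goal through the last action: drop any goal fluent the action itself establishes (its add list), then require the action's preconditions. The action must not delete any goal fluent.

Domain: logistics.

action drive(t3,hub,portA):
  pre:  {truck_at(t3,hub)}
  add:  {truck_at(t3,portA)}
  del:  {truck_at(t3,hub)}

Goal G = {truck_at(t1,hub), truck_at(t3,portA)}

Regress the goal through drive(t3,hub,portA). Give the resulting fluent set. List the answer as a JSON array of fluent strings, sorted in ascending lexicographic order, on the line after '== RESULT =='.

Compute (G \ add) ∪ pre:
  G ∩ del = {}  (empty — regression defined)
  G \ add = {truck_at(t1,hub), truck_at(t3,portA)} \ {truck_at(t3,portA)} = {truck_at(t1,hub)}
  ∪ pre   = {truck_at(t1,hub)} ∪ {truck_at(t3,hub)}
          = {truck_at(t1,hub), truck_at(t3,hub)}

== RESULT ==
["truck_at(t1,hub)", "truck_at(t3,hub)"]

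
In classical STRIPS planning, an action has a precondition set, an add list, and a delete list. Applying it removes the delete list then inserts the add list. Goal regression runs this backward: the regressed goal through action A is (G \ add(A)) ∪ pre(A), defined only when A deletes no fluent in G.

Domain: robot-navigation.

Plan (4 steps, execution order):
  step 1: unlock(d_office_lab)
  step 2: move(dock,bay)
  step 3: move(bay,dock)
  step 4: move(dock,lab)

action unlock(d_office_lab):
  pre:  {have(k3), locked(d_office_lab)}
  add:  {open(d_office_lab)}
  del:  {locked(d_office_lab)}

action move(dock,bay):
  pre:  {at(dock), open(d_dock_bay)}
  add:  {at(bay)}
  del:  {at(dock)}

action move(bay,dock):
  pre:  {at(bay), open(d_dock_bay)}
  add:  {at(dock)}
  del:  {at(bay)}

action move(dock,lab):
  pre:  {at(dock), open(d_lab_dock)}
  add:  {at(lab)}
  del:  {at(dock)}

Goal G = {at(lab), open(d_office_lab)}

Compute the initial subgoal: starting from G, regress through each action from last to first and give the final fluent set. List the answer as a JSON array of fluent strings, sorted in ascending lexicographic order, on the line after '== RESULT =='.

Work backward from the goal:
  through step 4 (move(dock,lab)): drop {at(lab)}, keep {open(d_office_lab)}, require {at(dock), open(d_lab_dock)}
    → {at(dock), open(d_lab_dock), open(d_office_lab)}
  through step 3 (move(bay,dock)): drop {at(dock)}, keep {open(d_lab_dock), open(d_office_lab)}, require {at(bay), open(d_dock_bay)}
    → {at(bay), open(d_dock_bay), open(d_lab_dock), open(d_office_lab)}
  through step 2 (move(dock,bay)): drop {at(bay)}, keep {open(d_dock_bay), open(d_lab_dock), open(d_office_lab)}, require {at(dock), open(d_dock_bay)}
    → {at(dock), open(d_dock_bay), open(d_lab_dock), open(d_office_lab)}
  through step 1 (unlock(d_office_lab)): drop {open(d_office_lab)}, keep {at(dock), open(d_dock_bay), open(d_lab_dock)}, require {have(k3), locked(d_office_lab)}
    → {at(dock), have(k3), locked(d_office_lab), open(d_dock_bay), open(d_lab_dock)}

== RESULT ==
["at(dock)", "have(k3)", "locked(d_office_lab)", "open(d_dock_bay)", "open(d_lab_dock)"]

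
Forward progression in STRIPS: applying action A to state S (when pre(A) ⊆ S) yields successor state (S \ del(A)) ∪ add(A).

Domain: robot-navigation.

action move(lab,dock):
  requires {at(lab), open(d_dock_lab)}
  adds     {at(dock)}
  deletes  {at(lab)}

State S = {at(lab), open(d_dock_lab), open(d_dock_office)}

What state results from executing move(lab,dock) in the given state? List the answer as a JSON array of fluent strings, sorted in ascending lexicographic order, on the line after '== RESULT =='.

Progress:
  pre ⊆ S: {at(lab), open(d_dock_lab)} ⊆ S  — applicable
  S \ del = {open(d_dock_lab), open(d_dock_office)}
  ∪ add   = {at(dock), open(d_dock_lab), open(d_dock_office)}

== RESULT ==
["at(dock)", "open(d_dock_lab)", "open(d_dock_office)"]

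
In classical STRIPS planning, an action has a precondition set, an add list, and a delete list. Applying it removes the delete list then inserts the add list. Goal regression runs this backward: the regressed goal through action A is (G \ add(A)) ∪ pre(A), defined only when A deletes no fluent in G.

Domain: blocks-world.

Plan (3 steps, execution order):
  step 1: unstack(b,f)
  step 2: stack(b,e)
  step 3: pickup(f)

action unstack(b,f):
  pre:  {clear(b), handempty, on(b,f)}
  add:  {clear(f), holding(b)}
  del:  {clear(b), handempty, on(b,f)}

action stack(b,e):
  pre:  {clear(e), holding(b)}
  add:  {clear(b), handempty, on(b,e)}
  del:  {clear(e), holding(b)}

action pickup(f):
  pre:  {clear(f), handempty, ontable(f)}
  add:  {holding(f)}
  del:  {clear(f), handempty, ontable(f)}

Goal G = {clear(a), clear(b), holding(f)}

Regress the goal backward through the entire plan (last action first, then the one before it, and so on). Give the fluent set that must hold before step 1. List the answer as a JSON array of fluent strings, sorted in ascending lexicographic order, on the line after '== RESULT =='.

Work backward from the goal:
  through step 3 (pickup(f)): drop {holding(f)}, keep {clear(a), clear(b)}, require {clear(f), handempty, ontable(f)}
    → {clear(a), clear(b), clear(f), handempty, ontable(f)}
  through step 2 (stack(b,e)): drop {clear(b), handempty}, keep {clear(a), clear(f), ontable(f)}, require {clear(e), holding(b)}
    → {clear(a), clear(e), clear(f), holding(b), ontable(f)}
  through step 1 (unstack(b,f)): drop {clear(f), holding(b)}, keep {clear(a), clear(e), ontable(f)}, require {clear(b), handempty, on(b,f)}
    → {clear(a), clear(b), clear(e), handempty, on(b,f), ontable(f)}

== RESULT ==
["clear(a)", "clear(b)", "clear(e)", "handempty", "on(b,f)", "ontable(f)"]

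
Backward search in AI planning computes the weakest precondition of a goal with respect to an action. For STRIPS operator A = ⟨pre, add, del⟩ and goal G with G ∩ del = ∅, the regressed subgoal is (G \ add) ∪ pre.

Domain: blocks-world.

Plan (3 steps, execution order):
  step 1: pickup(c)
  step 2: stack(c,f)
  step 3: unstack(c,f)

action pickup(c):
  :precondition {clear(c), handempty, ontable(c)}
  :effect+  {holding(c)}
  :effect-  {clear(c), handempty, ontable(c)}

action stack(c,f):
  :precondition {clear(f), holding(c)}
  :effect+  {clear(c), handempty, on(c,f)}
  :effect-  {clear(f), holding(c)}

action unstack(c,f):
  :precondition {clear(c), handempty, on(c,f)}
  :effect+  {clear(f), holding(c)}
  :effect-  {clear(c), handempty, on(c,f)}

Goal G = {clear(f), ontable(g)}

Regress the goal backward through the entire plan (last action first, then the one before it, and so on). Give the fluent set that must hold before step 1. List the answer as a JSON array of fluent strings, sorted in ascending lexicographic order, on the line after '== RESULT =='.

Regress step by step:
  through step 3 (unstack(c,f)): drop {clear(f)}, keep {ontable(g)}, require {clear(c), handempty, on(c,f)}
    → {clear(c), handempty, on(c,f), ontable(g)}
  through step 2 (stack(c,f)): drop {clear(c), handempty, on(c,f)}, keep {ontable(g)}, require {clear(f), holding(c)}
    → {clear(f), holding(c), ontable(g)}
  through step 1 (pickup(c)): drop {holding(c)}, keep {clear(f), ontable(g)}, require {clear(c), handempty, ontable(c)}
    → {clear(c), clear(f), handempty, ontable(c), ontable(g)}

== RESULT ==
["clear(c)", "clear(f)", "handempty", "ontable(c)", "ontable(g)"]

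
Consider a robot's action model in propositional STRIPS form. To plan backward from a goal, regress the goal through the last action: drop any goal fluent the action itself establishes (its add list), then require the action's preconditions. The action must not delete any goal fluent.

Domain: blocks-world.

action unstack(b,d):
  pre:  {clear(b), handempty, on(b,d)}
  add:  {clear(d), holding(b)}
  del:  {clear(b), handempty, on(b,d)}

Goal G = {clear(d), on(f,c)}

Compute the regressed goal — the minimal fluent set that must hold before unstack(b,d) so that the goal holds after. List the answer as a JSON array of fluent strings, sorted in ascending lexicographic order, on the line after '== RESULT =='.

Compute (G \ add) ∪ pre:
  G ∩ del = {}  (empty — regression defined)
  G \ add = {clear(d), on(f,c)} \ {clear(d), holding(b)} = {on(f,c)}
  ∪ pre   = {on(f,c)} ∪ {clear(b), handempty, on(b,d)}
          = {clear(b), handempty, on(b,d), on(f,c)}

== RESULT ==
["clear(b)", "handempty", "on(b,d)", "on(f,c)"]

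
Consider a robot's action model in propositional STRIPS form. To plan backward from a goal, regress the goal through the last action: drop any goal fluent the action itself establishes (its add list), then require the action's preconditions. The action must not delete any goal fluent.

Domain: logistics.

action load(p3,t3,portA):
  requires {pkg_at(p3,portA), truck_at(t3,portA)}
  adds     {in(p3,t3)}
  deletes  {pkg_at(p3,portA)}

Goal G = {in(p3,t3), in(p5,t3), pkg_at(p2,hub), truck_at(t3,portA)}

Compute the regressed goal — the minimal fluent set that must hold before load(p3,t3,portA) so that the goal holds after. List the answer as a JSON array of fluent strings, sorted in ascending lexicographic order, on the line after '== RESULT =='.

Regress:
  G ∩ del = {}  (empty — regression defined)
  G \ add = {in(p3,t3), in(p5,t3), pkg_at(p2,hub), truck_at(t3,portA)} \ {in(p3,t3)} = {in(p5,t3), pkg_at(p2,hub), truck_at(t3,portA)}
  ∪ pre   = {in(p5,t3), pkg_at(p2,hub), truck_at(t3,portA)} ∪ {pkg_at(p3,portA), truck_at(t3,portA)}
          = {in(p5,t3), pkg_at(p2,hub), pkg_at(p3,portA), truck_at(t3,portA)}

== RESULT ==
["in(p5,t3)", "pkg_at(p2,hub)", "pkg_at(p3,portA)", "truck_at(t3,portA)"]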